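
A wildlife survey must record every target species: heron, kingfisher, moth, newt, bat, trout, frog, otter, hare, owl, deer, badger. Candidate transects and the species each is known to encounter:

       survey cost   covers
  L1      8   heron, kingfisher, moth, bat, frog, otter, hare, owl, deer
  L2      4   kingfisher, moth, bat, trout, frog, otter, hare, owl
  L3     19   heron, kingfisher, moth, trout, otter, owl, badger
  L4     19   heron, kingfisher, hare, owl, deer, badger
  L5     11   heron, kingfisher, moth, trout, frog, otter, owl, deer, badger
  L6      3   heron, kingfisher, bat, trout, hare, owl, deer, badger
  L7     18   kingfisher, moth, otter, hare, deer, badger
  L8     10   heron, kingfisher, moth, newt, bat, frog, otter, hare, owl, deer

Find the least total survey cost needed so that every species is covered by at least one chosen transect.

13

L6, L8 cover every species at survey cost 3 + 10 = 13.
Any cover uses at least 2 transects; among all covering selections none totals below 13.
Greedy by coverage-per-survey cost would pick L6, L2, L8 for 17 — worse than the optimum 13.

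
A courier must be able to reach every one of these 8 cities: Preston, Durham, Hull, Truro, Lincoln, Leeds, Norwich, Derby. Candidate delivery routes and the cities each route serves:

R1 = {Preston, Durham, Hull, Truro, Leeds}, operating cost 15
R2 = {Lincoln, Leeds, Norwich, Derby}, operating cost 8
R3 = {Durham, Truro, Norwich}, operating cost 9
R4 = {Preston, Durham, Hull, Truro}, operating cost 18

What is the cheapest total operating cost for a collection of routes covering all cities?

R1, R2 cover every city at operating cost 15 + 8 = 23.
Any cover uses at least 2 routes; among all covering selections none totals below 23.

23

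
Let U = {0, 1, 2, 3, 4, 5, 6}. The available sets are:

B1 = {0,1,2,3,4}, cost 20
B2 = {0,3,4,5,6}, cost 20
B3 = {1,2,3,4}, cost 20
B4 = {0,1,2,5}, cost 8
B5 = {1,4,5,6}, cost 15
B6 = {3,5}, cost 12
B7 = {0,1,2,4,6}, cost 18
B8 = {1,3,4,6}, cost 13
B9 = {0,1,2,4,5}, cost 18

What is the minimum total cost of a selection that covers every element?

21

B4, B8 cover every element at cost 8 + 13 = 21.
Any cover uses at least 2 sets; among all covering selections none totals below 21.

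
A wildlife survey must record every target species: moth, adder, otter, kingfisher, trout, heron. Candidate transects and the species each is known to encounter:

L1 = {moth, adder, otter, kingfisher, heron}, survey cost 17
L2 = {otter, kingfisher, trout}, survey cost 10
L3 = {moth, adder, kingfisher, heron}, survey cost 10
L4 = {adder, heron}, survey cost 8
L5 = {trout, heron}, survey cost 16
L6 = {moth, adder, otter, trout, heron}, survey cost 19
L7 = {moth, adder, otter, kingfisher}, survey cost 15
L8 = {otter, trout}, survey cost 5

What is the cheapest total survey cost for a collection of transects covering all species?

L3, L8 cover every species at survey cost 10 + 5 = 15.
Any cover uses at least 2 transects; among all covering selections none totals below 15.

15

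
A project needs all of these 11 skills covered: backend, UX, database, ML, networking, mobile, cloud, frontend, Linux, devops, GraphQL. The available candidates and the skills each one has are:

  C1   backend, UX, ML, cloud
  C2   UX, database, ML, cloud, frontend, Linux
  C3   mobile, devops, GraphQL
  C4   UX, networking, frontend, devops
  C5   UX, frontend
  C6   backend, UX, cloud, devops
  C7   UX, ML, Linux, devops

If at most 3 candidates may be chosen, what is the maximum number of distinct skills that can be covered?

Choosing C1, C2, C3 covers {backend, UX, database, ML, mobile, cloud, frontend, Linux, devops, GraphQL} — 10 skills.
No choice of 3 candidates does better; here networking is left uncovered.

10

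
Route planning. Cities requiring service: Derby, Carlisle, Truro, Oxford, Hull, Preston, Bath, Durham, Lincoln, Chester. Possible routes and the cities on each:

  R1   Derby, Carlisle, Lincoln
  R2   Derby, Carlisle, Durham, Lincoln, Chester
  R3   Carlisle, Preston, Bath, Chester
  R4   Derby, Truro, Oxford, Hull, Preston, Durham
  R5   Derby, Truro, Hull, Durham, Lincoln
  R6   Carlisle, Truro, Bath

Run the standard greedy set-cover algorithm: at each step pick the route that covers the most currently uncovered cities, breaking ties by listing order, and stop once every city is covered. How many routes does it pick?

3

Pick 1: R4 covers 6 new cities (Derby, Truro, Oxford, Hull, Preston, Durham).
Pick 2: R2 covers 3 new cities (Carlisle, Lincoln, Chester).
Pick 3: R3 covers 1 new cities (Bath).
Greedy uses 3 routes.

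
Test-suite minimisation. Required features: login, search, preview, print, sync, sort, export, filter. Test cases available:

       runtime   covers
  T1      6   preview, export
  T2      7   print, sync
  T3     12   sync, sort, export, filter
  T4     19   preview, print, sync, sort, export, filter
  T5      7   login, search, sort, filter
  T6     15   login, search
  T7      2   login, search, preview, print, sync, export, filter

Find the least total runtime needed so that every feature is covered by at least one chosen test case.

9

T5, T7 cover every feature at runtime 7 + 2 = 9.
Any cover uses at least 2 test cases; among all covering selections none totals below 9.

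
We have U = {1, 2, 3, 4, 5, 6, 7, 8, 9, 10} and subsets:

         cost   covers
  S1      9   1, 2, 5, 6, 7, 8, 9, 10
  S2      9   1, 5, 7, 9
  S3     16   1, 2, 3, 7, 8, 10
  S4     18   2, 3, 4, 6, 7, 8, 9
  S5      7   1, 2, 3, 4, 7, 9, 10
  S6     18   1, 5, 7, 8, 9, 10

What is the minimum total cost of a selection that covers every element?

S1, S5 cover every element at cost 9 + 7 = 16.
Any cover uses at least 2 sets; among all covering selections none totals below 16.

16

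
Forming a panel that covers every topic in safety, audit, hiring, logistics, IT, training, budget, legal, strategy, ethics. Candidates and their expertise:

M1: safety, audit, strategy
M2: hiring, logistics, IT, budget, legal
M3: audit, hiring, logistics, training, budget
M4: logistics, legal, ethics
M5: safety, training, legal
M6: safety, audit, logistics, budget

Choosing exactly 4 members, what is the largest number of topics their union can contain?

Choosing M1, M2, M3, M4 covers {safety, audit, hiring, logistics, IT, training, budget, legal, strategy, ethics} — 10 topics.
That is all 10 topics.

10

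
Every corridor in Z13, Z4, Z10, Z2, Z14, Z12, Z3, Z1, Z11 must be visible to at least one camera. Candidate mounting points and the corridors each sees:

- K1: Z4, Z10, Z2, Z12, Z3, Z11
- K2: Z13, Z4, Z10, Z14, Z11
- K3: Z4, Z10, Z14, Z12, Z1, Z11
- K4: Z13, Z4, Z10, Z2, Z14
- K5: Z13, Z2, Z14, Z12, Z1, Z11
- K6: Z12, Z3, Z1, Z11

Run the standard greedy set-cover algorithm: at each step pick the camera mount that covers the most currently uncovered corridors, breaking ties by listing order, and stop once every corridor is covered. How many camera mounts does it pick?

2

Pick 1: K1 covers 6 new corridors (Z4, Z10, Z2, Z12, Z3, Z11).
Pick 2: K5 covers 3 new corridors (Z13, Z14, Z1).
Greedy uses 2 camera mounts.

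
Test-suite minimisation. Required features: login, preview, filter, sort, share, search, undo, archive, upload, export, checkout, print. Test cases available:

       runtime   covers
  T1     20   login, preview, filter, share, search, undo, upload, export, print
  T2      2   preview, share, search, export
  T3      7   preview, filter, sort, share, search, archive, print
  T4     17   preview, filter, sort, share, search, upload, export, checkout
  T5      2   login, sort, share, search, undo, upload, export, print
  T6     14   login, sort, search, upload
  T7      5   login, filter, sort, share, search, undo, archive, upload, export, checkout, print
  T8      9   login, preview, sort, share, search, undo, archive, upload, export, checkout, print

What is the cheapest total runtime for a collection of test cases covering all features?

T2, T7 cover every feature at runtime 2 + 5 = 7.
Any cover uses at least 2 test cases; among all covering selections none totals below 7.
Greedy by coverage-per-runtime would pick T5, T7, T2 for 9 — worse than the optimum 7.

7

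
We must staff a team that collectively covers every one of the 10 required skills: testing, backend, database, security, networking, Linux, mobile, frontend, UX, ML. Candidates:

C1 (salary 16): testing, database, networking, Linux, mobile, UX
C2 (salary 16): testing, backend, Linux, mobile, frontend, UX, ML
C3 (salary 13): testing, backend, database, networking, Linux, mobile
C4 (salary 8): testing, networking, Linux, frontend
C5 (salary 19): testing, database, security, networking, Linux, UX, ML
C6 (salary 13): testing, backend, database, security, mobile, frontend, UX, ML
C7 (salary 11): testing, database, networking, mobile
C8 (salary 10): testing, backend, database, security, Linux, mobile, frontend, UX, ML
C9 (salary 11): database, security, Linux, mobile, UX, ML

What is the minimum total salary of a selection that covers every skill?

C4, C8 cover every skill at salary 8 + 10 = 18.
Any cover uses at least 2 candidates; among all covering selections none totals below 18.

18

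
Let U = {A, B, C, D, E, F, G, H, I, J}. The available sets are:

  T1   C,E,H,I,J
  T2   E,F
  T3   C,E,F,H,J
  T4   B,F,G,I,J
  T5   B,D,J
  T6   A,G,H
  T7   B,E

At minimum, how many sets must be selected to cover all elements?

T1, T2, T5, T6 together cover {A, B, C, D, E, F, G, H, I, J} — every element.
No 3 of the 7 sets cover everything (all 35 triples fall short), so 4 is minimum.

4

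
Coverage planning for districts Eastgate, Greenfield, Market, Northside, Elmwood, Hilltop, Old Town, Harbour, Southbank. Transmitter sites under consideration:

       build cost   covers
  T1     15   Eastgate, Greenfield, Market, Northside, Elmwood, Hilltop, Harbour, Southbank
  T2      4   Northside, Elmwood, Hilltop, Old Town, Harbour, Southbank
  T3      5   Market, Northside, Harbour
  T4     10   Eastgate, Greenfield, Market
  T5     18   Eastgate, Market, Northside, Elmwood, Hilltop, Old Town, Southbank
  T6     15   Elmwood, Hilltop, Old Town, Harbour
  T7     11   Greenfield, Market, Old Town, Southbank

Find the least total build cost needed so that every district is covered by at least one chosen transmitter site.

14

T2, T4 cover every district at build cost 4 + 10 = 14.
Any cover uses at least 2 transmitter sites; among all covering selections none totals below 14.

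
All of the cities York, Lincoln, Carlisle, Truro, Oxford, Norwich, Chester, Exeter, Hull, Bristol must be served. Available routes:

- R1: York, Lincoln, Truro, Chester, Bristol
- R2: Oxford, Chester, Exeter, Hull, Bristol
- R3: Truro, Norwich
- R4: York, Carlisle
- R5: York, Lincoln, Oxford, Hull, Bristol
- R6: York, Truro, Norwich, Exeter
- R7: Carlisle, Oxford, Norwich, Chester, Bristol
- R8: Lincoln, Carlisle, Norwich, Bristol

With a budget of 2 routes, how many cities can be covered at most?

8

Choosing R1, R2 covers {York, Lincoln, Truro, Oxford, Chester, Exeter, Hull, Bristol} — 8 cities.
No choice of 2 routes does better; here Carlisle, Norwich are left uncovered.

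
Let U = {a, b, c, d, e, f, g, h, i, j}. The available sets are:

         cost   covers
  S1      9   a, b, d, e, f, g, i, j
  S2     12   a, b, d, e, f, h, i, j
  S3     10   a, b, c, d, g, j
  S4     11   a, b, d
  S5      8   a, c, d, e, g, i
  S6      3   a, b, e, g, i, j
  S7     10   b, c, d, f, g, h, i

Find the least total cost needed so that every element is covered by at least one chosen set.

S6, S7 cover every element at cost 3 + 10 = 13.
Any cover uses at least 2 sets; among all covering selections none totals below 13.

13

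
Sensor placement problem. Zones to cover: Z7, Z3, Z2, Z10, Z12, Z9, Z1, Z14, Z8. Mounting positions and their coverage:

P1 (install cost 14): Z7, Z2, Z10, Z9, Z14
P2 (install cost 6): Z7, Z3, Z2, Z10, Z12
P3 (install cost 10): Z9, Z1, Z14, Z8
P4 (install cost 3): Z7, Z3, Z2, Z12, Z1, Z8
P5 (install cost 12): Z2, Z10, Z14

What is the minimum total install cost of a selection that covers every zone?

P2, P3 cover every zone at install cost 6 + 10 = 16.
Any cover uses at least 2 sensor positions; among all covering selections none totals below 16.
Greedy by coverage-per-install cost would pick P4, P1 for 17 — worse than the optimum 16.

16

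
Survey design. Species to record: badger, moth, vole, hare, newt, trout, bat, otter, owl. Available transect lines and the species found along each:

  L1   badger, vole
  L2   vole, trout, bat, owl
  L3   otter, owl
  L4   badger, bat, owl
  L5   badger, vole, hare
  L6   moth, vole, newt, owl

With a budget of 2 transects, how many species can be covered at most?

Choosing L2, L5 covers {badger, vole, hare, trout, bat, owl} — 6 species.
No choice of 2 transects does better; here moth, newt, otter are left uncovered.

6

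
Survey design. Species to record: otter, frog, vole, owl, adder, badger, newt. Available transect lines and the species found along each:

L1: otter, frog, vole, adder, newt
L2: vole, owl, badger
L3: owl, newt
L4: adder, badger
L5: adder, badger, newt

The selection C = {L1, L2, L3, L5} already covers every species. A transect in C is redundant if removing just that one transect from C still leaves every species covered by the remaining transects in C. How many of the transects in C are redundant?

Drop L1: otter, frog uncovered — not redundant.
Drop L2: the rest still cover every species — redundant.
Drop L3: the rest still cover every species — redundant.
Drop L5: the rest still cover every species — redundant.
3 redundant: L2, L3, L5.

3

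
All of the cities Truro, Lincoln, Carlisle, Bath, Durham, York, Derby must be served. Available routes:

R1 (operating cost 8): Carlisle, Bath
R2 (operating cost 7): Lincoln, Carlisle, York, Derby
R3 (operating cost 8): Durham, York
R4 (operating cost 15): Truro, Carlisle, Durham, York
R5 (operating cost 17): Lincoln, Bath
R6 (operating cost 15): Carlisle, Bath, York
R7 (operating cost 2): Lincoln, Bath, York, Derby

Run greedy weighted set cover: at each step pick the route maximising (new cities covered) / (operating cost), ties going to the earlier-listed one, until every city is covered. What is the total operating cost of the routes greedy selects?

17

Pick 1: R7 adds 4 new (Lincoln, Bath, York, Derby) at operating cost 2 (ratio 4/2).
Pick 2: R4 adds 3 new (Truro, Carlisle, Durham) at operating cost 15 (ratio 3/15).
Greedy total operating cost: 2 + 15 = 17.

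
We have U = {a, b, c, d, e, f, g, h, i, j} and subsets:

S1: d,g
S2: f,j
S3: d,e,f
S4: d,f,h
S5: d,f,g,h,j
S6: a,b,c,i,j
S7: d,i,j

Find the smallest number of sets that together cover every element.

S3, S5, S6 together cover {a, b, c, d, e, f, g, h, i, j} — every element.
No 2 of the 7 sets cover everything (all 21 pairs fall short), so 3 is minimum.

3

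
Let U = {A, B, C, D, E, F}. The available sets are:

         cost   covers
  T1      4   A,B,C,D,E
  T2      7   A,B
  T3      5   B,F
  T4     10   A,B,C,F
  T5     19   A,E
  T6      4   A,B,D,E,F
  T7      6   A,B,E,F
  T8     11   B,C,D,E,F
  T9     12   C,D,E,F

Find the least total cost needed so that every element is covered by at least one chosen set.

8

T1, T6 cover every element at cost 4 + 4 = 8.
Any cover uses at least 2 sets; among all covering selections none totals below 8.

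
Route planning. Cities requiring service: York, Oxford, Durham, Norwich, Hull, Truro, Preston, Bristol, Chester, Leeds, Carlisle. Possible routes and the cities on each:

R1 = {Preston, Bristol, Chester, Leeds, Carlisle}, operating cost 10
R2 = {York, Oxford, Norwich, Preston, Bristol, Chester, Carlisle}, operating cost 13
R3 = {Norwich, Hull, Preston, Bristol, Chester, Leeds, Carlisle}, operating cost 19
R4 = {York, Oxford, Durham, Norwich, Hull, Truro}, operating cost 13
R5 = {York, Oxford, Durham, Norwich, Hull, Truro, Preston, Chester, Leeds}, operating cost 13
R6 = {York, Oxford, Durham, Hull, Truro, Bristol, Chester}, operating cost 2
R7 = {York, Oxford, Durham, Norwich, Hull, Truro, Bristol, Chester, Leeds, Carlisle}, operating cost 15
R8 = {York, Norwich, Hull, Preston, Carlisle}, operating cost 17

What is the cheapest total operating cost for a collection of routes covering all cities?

R3, R6 cover every city at operating cost 19 + 2 = 21.
Any cover uses at least 2 routes; among all covering selections none totals below 21.
Greedy by coverage-per-operating cost would pick R6, R1, R2 for 25 — worse than the optimum 21.

21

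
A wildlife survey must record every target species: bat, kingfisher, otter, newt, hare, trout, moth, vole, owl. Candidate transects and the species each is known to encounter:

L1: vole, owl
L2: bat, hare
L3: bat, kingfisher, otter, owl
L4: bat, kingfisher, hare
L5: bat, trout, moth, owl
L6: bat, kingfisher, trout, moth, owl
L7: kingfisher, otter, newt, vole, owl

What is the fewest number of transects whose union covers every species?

3

L2, L5, L7 together cover {bat, kingfisher, otter, newt, hare, trout, moth, vole, owl} — every species.
No 2 of the 7 transects cover everything (all 21 pairs fall short), so 3 is minimum.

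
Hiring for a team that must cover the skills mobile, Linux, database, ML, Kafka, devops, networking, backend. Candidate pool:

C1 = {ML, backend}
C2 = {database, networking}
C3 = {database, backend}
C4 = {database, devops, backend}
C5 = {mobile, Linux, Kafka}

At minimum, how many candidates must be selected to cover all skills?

C1, C2, C4, C5 together cover {mobile, Linux, database, ML, Kafka, devops, networking, backend} — every skill.
No 3 of the 5 candidates cover everything (all 10 triples fall short), so 4 is minimum.

4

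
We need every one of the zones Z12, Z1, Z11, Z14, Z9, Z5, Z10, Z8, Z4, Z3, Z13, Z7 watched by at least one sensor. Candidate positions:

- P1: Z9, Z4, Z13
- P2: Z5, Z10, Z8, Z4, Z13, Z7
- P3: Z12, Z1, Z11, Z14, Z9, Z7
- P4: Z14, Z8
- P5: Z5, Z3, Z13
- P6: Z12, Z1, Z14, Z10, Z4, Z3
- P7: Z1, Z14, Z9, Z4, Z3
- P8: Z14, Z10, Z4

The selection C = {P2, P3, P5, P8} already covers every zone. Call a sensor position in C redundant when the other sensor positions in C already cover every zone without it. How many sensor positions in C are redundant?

1

Drop P2: Z8 uncovered — not redundant.
Drop P3: Z12, Z1, Z11, Z9 uncovered — not redundant.
Drop P5: Z3 uncovered — not redundant.
Drop P8: the rest still cover every zone — redundant.
1 redundant: P8.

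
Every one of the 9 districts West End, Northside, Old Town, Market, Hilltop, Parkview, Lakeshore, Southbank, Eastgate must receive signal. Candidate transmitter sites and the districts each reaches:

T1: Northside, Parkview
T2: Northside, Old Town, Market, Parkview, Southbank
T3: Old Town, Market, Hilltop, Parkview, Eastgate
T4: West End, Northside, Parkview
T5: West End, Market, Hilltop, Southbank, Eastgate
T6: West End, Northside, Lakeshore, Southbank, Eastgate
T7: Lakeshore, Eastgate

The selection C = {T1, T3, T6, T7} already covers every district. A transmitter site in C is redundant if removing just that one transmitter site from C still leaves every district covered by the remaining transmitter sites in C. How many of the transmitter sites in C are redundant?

Drop T1: the rest still cover every district — redundant.
Drop T3: Old Town, Market, Hilltop uncovered — not redundant.
Drop T6: West End, Southbank uncovered — not redundant.
Drop T7: the rest still cover every district — redundant.
2 redundant: T1, T7.

2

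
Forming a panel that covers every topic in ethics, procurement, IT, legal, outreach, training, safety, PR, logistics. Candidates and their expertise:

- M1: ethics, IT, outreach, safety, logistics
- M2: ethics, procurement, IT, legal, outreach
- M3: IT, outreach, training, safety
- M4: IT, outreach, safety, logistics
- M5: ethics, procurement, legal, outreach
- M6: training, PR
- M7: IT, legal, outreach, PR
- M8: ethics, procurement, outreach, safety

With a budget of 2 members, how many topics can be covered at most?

Choosing M1, M2 covers {ethics, procurement, IT, legal, outreach, safety, logistics} — 7 topics.
No choice of 2 members does better; here training, PR are left uncovered.

7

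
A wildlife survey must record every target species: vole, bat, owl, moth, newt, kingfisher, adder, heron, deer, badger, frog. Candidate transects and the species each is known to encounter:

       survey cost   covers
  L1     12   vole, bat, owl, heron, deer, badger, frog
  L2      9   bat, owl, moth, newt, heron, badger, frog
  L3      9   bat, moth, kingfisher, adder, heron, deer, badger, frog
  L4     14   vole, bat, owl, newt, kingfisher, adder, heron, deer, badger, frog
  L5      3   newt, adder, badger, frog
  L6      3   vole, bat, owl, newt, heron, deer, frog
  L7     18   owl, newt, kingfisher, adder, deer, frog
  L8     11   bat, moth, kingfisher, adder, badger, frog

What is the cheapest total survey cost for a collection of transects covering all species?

12

L3, L6 cover every species at survey cost 9 + 3 = 12.
Any cover uses at least 2 transects; among all covering selections none totals below 12.
Greedy by coverage-per-survey cost would pick L6, L5, L3 for 15 — worse than the optimum 12.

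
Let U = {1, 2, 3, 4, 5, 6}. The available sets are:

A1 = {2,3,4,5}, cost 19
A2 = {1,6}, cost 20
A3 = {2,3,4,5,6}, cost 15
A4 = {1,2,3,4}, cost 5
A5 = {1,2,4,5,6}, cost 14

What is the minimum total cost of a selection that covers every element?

19

A4, A5 cover every element at cost 5 + 14 = 19.
Any cover uses at least 2 sets; among all covering selections none totals below 19.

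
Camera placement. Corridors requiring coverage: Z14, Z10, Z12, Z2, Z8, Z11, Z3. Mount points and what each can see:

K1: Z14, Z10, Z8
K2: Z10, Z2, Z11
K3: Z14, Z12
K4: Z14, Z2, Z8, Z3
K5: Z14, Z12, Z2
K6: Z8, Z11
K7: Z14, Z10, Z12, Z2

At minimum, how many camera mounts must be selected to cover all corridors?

K2, K3, K4 together cover {Z14, Z10, Z12, Z2, Z8, Z11, Z3} — every corridor.
No 2 of the 7 camera mounts cover everything (all 21 pairs fall short), so 3 is minimum.

3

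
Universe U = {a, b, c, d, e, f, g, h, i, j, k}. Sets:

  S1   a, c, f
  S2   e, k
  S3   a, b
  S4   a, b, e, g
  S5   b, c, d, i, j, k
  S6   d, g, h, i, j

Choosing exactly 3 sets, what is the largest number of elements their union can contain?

10

Choosing S1, S2, S6 covers {a, c, d, e, f, g, h, i, j, k} — 10 elements.
No choice of 3 sets does better; here b is left uncovered.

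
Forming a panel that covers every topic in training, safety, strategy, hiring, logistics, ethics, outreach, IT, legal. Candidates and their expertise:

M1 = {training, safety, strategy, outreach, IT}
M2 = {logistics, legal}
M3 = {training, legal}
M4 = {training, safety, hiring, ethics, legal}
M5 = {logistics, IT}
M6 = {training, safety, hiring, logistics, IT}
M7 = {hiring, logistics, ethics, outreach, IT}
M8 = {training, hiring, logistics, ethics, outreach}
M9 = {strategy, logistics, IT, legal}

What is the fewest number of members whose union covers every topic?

3

M1, M2, M4 together cover {training, safety, strategy, hiring, logistics, ethics, outreach, IT, legal} — every topic.
No 2 of the 9 members cover everything (all 36 pairs fall short), so 3 is minimum.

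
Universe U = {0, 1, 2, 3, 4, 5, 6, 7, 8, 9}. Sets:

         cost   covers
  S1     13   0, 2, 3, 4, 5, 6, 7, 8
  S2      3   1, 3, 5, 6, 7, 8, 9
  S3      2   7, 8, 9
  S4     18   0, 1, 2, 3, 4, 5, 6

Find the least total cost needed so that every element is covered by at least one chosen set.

16

S1, S2 cover every element at cost 13 + 3 = 16.
Any cover uses at least 2 sets; among all covering selections none totals below 16.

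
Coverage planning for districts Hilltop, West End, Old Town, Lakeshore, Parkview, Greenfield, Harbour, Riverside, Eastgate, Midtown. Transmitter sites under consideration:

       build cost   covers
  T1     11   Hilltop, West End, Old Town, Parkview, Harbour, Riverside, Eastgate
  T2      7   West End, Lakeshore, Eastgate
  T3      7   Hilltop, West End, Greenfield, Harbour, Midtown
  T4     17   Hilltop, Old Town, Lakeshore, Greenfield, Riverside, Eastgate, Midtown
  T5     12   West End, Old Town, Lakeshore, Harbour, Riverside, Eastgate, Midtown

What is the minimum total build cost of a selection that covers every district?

25

T1, T2, T3 cover every district at build cost 11 + 7 + 7 = 25.
Any cover uses at least 2 transmitter sites; among all covering selections none totals below 25.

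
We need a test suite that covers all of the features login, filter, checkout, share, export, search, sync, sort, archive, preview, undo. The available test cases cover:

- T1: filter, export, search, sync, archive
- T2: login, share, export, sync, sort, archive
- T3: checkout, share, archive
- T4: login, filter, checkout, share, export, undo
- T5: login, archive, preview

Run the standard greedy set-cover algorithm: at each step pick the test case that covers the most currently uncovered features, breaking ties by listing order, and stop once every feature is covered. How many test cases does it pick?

Pick 1: T2 covers 6 new features (login, share, export, sync, sort, archive).
Pick 2: T4 covers 3 new features (filter, checkout, undo).
Pick 3: T1 covers 1 new features (search).
Pick 4: T5 covers 1 new features (preview).
Greedy uses 4 test cases.

4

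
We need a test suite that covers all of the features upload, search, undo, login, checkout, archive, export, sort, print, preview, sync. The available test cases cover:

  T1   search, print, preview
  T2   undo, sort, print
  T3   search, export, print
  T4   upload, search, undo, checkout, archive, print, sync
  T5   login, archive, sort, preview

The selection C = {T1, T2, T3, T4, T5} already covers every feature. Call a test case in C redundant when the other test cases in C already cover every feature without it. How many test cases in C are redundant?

2

Drop T1: the rest still cover every feature — redundant.
Drop T2: the rest still cover every feature — redundant.
Drop T3: export uncovered — not redundant.
Drop T4: upload, checkout, sync uncovered — not redundant.
Drop T5: login uncovered — not redundant.
2 redundant: T1, T2.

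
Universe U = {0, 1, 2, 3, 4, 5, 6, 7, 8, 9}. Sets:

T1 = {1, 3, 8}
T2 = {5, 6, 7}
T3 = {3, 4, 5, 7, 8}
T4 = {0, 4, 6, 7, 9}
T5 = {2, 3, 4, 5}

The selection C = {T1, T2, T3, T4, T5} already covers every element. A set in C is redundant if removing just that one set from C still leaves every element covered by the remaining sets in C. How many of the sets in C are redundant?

Drop T1: 1 uncovered — not redundant.
Drop T2: the rest still cover every element — redundant.
Drop T3: the rest still cover every element — redundant.
Drop T4: 0, 9 uncovered — not redundant.
Drop T5: 2 uncovered — not redundant.
2 redundant: T2, T3.

2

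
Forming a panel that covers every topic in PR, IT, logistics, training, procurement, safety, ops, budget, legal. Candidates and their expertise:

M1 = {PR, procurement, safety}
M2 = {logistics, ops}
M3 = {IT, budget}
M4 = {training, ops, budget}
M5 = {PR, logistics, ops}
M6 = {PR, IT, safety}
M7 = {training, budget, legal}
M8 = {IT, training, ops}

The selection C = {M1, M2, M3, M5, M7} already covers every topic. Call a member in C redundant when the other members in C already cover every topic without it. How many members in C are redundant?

Drop M1: procurement, safety uncovered — not redundant.
Drop M2: the rest still cover every topic — redundant.
Drop M3: IT uncovered — not redundant.
Drop M5: the rest still cover every topic — redundant.
Drop M7: training, legal uncovered — not redundant.
2 redundant: M2, M5.

2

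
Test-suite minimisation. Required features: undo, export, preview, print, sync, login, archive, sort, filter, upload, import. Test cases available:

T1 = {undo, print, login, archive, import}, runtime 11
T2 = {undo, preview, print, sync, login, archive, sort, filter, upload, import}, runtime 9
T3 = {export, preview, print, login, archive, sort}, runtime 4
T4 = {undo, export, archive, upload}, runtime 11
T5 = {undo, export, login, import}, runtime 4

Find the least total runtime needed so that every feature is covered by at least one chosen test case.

13

T2, T3 cover every feature at runtime 9 + 4 = 13.
Any cover uses at least 2 test cases; among all covering selections none totals below 13.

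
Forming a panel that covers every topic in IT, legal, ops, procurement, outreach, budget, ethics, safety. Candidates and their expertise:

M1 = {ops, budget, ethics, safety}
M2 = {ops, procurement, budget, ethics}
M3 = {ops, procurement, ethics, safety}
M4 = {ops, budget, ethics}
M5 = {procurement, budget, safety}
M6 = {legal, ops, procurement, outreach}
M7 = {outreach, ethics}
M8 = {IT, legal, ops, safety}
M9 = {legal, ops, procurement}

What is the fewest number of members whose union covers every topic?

3

M1, M6, M8 together cover {IT, legal, ops, procurement, outreach, budget, ethics, safety} — every topic.
No 2 of the 9 members cover everything (all 36 pairs fall short), so 3 is minimum.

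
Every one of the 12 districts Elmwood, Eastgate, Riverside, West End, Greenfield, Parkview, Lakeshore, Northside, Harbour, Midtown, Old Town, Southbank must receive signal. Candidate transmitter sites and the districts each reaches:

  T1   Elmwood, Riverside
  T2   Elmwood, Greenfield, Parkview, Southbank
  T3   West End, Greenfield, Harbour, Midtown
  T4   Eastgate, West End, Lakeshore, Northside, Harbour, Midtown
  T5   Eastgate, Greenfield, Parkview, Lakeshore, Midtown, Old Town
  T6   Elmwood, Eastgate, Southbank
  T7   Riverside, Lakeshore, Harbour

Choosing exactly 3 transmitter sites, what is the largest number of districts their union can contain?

Choosing T1, T2, T4 covers {Elmwood, Eastgate, Riverside, West End, Greenfield, Parkview, Lakeshore, Northside, Harbour, Midtown, Southbank} — 11 districts.
No choice of 3 transmitter sites does better; here Old Town is left uncovered.

11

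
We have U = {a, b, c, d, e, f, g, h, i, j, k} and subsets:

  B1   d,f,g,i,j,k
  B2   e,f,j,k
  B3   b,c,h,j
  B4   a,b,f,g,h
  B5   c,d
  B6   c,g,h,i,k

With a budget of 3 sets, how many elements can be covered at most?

Choosing B1, B2, B3 covers {b, c, d, e, f, g, h, i, j, k} — 10 elements.
No choice of 3 sets does better; here a is left uncovered.

10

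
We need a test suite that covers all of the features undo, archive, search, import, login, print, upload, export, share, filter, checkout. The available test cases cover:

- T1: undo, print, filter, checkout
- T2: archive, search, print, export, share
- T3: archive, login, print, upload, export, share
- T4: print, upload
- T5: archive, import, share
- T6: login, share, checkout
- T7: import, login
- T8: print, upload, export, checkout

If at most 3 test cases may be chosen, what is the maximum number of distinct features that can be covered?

10

Choosing T1, T2, T3 covers {undo, archive, search, login, print, upload, export, share, filter, checkout} — 10 features.
No choice of 3 test cases does better; here import is left uncovered.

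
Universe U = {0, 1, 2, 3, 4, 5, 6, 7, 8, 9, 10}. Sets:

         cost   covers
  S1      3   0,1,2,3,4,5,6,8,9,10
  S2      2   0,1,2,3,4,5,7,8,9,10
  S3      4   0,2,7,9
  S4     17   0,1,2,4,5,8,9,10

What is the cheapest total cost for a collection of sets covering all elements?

5

S1, S2 cover every element at cost 3 + 2 = 5.
Any cover uses at least 2 sets; among all covering selections none totals below 5.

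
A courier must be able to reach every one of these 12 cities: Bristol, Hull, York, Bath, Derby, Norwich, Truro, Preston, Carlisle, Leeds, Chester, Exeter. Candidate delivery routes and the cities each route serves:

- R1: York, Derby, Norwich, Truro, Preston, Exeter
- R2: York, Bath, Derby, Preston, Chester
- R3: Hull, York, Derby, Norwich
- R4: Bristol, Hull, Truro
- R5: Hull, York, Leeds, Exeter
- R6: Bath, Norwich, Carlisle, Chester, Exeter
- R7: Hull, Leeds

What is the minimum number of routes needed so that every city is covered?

4

R1, R4, R5, R6 together cover {Bristol, Hull, York, Bath, Derby, Norwich, Truro, Preston, Carlisle, Leeds, Chester, Exeter} — every city.
No 3 of the 7 routes cover everything (all 35 triples fall short), so 4 is minimum.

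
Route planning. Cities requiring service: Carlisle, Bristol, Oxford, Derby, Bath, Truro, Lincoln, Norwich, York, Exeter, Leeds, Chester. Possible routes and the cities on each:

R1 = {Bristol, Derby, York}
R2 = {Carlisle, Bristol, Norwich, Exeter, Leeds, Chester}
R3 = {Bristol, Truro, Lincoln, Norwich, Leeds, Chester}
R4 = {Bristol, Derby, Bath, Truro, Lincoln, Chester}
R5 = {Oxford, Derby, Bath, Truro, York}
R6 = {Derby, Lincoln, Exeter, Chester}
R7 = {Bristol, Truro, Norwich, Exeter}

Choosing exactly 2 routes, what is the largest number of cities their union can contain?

11

Choosing R2, R5 covers {Carlisle, Bristol, Oxford, Derby, Bath, Truro, Norwich, York, Exeter, Leeds, Chester} — 11 cities.
No choice of 2 routes does better; here Lincoln is left uncovered.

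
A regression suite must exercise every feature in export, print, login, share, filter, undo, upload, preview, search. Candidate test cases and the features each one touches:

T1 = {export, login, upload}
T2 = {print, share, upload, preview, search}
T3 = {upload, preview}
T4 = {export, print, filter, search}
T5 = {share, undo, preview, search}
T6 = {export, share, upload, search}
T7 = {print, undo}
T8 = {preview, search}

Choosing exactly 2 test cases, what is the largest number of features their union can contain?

Choosing T1, T2 covers {export, print, login, share, upload, preview, search} — 7 features.
No choice of 2 test cases does better; here filter, undo are left uncovered.

7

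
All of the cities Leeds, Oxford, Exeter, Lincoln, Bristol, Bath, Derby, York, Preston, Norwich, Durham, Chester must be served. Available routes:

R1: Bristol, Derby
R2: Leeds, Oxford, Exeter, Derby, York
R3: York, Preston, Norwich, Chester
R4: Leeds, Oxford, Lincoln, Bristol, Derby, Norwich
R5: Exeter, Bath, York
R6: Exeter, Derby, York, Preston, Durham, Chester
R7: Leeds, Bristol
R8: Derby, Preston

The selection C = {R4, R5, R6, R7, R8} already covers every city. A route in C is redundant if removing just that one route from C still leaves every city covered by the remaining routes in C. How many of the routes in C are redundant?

Drop R4: Oxford, Lincoln, Norwich uncovered — not redundant.
Drop R5: Bath uncovered — not redundant.
Drop R6: Durham, Chester uncovered — not redundant.
Drop R7: the rest still cover every city — redundant.
Drop R8: the rest still cover every city — redundant.
2 redundant: R7, R8.

2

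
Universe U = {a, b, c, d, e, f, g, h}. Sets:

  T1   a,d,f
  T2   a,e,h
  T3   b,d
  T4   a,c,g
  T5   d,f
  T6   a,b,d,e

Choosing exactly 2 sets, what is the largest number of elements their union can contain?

Choosing T4, T6 covers {a, b, c, d, e, g} — 6 elements.
No choice of 2 sets does better; here f, h are left uncovered.

6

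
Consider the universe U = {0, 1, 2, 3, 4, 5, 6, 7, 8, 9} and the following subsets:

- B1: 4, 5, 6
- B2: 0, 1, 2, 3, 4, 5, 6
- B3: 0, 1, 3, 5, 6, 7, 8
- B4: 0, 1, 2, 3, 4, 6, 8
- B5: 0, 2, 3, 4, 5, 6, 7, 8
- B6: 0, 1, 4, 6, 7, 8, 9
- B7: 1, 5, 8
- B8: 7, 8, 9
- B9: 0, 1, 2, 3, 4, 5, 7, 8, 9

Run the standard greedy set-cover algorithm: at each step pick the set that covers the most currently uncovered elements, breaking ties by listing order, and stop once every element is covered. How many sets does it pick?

2

Pick 1: B9 covers 9 new elements (0, 1, 2, 3, 4, 5, 7, 8, 9).
Pick 2: B1 covers 1 new elements (6).
Greedy uses 2 sets.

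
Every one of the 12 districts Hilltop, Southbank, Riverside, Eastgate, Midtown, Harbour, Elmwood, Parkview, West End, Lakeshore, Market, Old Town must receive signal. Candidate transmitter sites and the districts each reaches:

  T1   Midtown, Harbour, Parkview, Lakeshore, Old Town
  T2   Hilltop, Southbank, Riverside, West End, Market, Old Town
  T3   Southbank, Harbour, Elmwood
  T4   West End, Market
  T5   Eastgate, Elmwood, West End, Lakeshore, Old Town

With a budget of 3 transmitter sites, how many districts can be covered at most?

Choosing T1, T2, T5 covers {Hilltop, Southbank, Riverside, Eastgate, Midtown, Harbour, Elmwood, Parkview, West End, Lakeshore, Market, Old Town} — 12 districts.
That is all 12 districts.

12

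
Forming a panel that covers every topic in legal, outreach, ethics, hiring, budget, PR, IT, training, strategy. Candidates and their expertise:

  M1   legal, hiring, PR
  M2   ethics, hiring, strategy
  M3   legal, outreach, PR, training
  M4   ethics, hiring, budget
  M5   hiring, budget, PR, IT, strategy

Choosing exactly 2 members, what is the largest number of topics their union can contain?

Choosing M3, M5 covers {legal, outreach, hiring, budget, PR, IT, training, strategy} — 8 topics.
No choice of 2 members does better; here ethics is left uncovered.

8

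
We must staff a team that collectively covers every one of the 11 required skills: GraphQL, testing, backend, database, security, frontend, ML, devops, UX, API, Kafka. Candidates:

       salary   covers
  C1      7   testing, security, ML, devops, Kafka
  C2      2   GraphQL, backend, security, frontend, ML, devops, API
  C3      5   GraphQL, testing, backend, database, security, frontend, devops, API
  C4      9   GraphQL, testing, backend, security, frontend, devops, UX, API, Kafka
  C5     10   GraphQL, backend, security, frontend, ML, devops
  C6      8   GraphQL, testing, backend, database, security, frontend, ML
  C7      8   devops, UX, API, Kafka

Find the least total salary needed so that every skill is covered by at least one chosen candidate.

C2, C3, C7 cover every skill at salary 2 + 5 + 8 = 15.
Any cover uses at least 2 candidates; among all covering selections none totals below 15.

15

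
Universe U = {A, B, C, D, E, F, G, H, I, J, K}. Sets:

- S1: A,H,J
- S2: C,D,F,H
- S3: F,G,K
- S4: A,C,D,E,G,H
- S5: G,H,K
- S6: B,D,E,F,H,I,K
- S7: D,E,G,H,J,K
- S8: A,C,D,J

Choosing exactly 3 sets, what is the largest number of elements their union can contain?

Choosing S1, S4, S6 covers {A, B, C, D, E, F, G, H, I, J, K} — 11 elements.
That is all 11 elements.

11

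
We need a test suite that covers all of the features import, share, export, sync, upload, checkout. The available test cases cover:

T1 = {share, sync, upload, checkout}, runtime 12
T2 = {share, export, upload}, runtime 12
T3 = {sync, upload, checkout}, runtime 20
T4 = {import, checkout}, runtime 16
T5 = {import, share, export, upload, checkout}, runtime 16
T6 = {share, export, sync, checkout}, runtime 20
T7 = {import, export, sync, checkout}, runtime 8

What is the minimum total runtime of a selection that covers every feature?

20

T1, T7 cover every feature at runtime 12 + 8 = 20.
Any cover uses at least 2 test cases; among all covering selections none totals below 20.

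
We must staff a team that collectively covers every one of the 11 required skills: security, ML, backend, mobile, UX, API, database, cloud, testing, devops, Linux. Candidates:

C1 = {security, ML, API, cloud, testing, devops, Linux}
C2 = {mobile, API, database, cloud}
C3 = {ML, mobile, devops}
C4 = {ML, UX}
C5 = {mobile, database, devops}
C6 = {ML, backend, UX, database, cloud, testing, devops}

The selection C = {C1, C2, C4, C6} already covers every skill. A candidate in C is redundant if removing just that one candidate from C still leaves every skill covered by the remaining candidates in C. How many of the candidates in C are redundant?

1

Drop C1: security, Linux uncovered — not redundant.
Drop C2: mobile uncovered — not redundant.
Drop C4: the rest still cover every skill — redundant.
Drop C6: backend uncovered — not redundant.
1 redundant: C4.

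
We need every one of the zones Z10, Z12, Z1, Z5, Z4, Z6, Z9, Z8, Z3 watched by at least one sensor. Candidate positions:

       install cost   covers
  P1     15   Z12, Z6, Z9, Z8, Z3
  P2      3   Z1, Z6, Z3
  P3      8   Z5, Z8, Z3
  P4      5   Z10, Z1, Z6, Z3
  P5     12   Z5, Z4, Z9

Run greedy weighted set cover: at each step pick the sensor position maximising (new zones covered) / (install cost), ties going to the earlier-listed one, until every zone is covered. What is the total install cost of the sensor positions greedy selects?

Pick 1: P2 adds 3 new (Z1, Z6, Z3) at install cost 3 (ratio 3/3).
Pick 2: P3 adds 2 new (Z5, Z8) at install cost 8 (ratio 2/8).
Pick 3: P4 adds 1 new (Z10) at install cost 5 (ratio 1/5).
Pick 4: P5 adds 2 new (Z4, Z9) at install cost 12 (ratio 2/12).
Pick 5: P1 adds 1 new (Z12) at install cost 15 (ratio 1/15).
Greedy total install cost: 3 + 8 + 5 + 12 + 15 = 43. (The true optimum is 32, so greedy overshoots here.)

43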